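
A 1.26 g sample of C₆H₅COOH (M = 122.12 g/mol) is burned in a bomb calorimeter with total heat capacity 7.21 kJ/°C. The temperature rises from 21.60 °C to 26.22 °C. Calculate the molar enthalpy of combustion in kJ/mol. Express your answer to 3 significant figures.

ΔT = 26.22 − 21.60 = 4.62 °C
q_cal = C_cal × ΔT = 7.21 × 4.62 = 33.3102 kJ
n = 1.26 / 122.12 = 0.01032 mol
q_rxn = −q_cal = -33.3102 kJ
ΔH = -33.3102 / 0.01032 = -3228 kJ/mol

ΔH = -3230 kJ/mol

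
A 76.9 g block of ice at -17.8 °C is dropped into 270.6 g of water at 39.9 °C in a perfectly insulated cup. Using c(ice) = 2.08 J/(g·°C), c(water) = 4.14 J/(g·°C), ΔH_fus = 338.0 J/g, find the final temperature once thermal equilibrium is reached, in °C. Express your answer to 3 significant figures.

Heat to bring ice to 0 °C and melt it: q₁ = 76.9×2.08×17.8 + 76.9×338.0 = 28839 J
Heat the water can supply cooling to 0 °C: 270.6×4.14×39.9 = 44699.3 J > q₁, so all ice melts.
Energy balance: 270.6×4.14×(39.9 − T) = 28839 + 76.9×4.14×(T − 0)
1120.284(39.9 − T) = 28839 + 318.366 T
44699.3 − 28839 = 1438.650 T
T = 15860.3 / 1438.650 = 11.02 °C

T_f = 11.0 °C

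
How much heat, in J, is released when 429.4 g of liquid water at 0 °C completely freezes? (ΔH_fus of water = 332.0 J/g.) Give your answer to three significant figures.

q = 143000 J

q = m × ΔH_fus = 429.4 × 332.0 = 142600 J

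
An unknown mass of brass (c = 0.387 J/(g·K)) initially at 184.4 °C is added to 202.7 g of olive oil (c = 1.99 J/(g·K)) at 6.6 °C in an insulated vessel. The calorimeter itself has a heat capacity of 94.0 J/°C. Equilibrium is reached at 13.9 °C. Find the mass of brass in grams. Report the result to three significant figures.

q_gained = (202.7 × 1.99 + 94.0) × (13.9 − 6.6) = 3631 J
q_lost = m × 0.387 × (184.4 − 13.9) = 65.9835 m
m = 3631 / 65.9835 = 55.0 g

m = 55.0 g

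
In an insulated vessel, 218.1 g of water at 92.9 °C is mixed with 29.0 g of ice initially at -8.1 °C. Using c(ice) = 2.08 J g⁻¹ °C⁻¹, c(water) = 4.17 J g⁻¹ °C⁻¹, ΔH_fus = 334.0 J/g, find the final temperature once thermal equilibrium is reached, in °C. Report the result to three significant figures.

T_f = 72.1 °C

Heat to bring ice to 0 °C and melt it: q₁ = 29.0×2.08×8.1 + 29.0×334.0 = 10175 J
Heat the water can supply cooling to 0 °C: 218.1×4.17×92.9 = 84490.4 J > q₁, so all ice melts.
Energy balance: 218.1×4.17×(92.9 − T) = 10175 + 29.0×4.17×(T − 0)
909.477(92.9 − T) = 10175 + 120.93 T
84490.4 − 10175 = 1030.407 T
T = 74315.4 / 1030.407 = 72.12 °C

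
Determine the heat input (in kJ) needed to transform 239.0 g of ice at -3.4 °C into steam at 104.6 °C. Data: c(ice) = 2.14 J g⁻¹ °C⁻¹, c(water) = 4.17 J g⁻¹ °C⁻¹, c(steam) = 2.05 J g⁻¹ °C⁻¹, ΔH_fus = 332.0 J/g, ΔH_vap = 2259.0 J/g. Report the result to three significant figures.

q1 (heat ice -3.4→0.0 °C): 239.0 × 2.14 × 3.4 = 1739 J
q2 (melt at 0 °C): 239.0 × 332.0 = 79348 J
q3 (heat water 0.0→100.0 °C): 239.0 × 4.17 × 100.0 = 99663 J
q4 (vaporize at 100 °C): 239.0 × 2259.0 = 539901 J
q5 (heat steam 100.0→104.6 °C): 239.0 × 2.05 × 4.6 = 2254 J
Total: 1739 + 79348 + 99663 + 539901 + 2254 = 722905 J = 723 kJ

q = 723 kJ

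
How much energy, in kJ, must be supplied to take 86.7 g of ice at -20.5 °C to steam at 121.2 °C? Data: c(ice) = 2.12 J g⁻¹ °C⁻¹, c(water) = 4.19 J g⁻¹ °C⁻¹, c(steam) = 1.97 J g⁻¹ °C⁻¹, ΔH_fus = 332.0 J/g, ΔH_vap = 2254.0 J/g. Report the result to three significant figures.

q1 (heat ice -20.5→0.0 °C): 86.7 × 2.12 × 20.5 = 3768 J
q2 (melt at 0 °C): 86.7 × 332.0 = 28784 J
q3 (heat water 0.0→100.0 °C): 86.7 × 4.19 × 100.0 = 36327 J
q4 (vaporize at 100 °C): 86.7 × 2254.0 = 195422 J
q5 (heat steam 100.0→121.2 °C): 86.7 × 1.97 × 21.2 = 3621 J
Total: 3768 + 28784 + 36327 + 195422 + 3621 = 267922 J = 268 kJ

q = 268 kJ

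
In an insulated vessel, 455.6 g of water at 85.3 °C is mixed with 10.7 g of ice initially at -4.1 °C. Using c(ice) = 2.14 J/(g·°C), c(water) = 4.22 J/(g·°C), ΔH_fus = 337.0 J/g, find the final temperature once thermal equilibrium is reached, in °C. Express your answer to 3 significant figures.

T_f = 81.5 °C

Heat to bring ice to 0 °C and melt it: q₁ = 10.7×2.14×4.1 + 10.7×337.0 = 3699.8 J
Heat the water can supply cooling to 0 °C: 455.6×4.22×85.3 = 164001 J > q₁, so all ice melts.
Energy balance: 455.6×4.22×(85.3 − T) = 3699.8 + 10.7×4.22×(T − 0)
1922.632(85.3 − T) = 3699.8 + 45.154 T
164001 − 3699.8 = 1967.786 T
T = 160301.2 / 1967.786 = 81.46 °C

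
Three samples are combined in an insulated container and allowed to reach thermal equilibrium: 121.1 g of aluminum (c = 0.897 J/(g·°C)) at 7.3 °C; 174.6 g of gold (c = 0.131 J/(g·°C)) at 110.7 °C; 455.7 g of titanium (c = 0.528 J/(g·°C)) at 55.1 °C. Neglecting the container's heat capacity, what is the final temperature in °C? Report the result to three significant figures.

Σ mᵢcᵢ(T − Tᵢ) = 0  ⇒  T = Σ mᵢcᵢTᵢ / Σ mᵢcᵢ
Σ mᵢcᵢ = 121.1×0.897 + 174.6×0.131 + 455.7×0.528 = 372.1089
Σ mᵢcᵢTᵢ = 108.6267×7.3 + 22.8726×110.7 + 240.6096×55.1 = 16583
T = 16583 / 372.1089 = 44.56 °C

T_f = 44.6 °C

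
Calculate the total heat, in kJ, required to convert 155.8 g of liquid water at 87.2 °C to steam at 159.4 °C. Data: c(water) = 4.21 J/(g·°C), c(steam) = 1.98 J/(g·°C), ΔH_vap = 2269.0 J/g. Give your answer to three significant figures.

q = 380 kJ

q1 (heat water 87.2→100.0 °C): 155.8 × 4.21 × 12.8 = 8396 J
q2 (vaporize at 100 °C): 155.8 × 2269.0 = 353510 J
q3 (heat steam 100.0→159.4 °C): 155.8 × 1.98 × 59.4 = 18324 J
Total: 8396 + 353510 + 18324 = 380230 J = 380 kJ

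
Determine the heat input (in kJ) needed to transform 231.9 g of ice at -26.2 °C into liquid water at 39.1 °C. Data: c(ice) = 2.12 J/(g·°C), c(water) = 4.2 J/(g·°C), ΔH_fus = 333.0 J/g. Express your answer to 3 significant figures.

q = 128 kJ

q1 (heat ice -26.2→0.0 °C): 231.9 × 2.12 × 26.2 = 12881 J
q2 (melt at 0 °C): 231.9 × 333.0 = 77223 J
q3 (heat water 0.0→39.1 °C): 231.9 × 4.2 × 39.1 = 38083 J
Total: 12881 + 77223 + 38083 = 128187 J = 128 kJ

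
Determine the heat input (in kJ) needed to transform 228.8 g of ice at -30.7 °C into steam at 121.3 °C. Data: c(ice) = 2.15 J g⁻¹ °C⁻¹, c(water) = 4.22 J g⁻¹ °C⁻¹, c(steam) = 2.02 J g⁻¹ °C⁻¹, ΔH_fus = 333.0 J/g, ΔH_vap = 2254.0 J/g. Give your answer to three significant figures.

q1 (heat ice -30.7→0.0 °C): 228.8 × 2.15 × 30.7 = 15102 J
q2 (melt at 0 °C): 228.8 × 333.0 = 76190 J
q3 (heat water 0.0→100.0 °C): 228.8 × 4.22 × 100.0 = 96554 J
q4 (vaporize at 100 °C): 228.8 × 2254.0 = 515715 J
q5 (heat steam 100.0→121.3 °C): 228.8 × 2.02 × 21.3 = 9844 J
Total: 15102 + 76190 + 96554 + 515715 + 9844 = 713405 J = 713 kJ

q = 713 kJ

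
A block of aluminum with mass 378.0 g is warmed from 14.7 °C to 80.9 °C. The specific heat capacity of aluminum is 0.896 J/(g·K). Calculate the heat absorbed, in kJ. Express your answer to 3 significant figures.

q = m c ΔT = 378.0 × 0.896 × (80.9 − 14.7)
q = 378.0 × 0.896 × 66.2 = 22420 J = 22.4 kJ

q = 22.4 kJ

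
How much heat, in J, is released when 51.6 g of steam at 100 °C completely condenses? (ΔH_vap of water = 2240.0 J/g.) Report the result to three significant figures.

q = m × ΔH_vap = 51.6 × 2240.0 = 115600 J

q = 116000 J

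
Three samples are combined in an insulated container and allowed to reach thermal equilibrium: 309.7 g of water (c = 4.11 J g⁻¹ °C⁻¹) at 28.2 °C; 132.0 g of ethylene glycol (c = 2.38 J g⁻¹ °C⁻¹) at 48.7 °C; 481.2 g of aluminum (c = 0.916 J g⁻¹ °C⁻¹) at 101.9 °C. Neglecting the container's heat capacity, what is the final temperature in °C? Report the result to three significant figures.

T_f = 47.4 °C

Σ mᵢcᵢ(T − Tᵢ) = 0  ⇒  T = Σ mᵢcᵢTᵢ / Σ mᵢcᵢ
Σ mᵢcᵢ = 309.7×4.11 + 132.0×2.38 + 481.2×0.916 = 2027.8062
Σ mᵢcᵢTᵢ = 1272.867×28.2 + 314.16×48.7 + 440.7792×101.9 = 96110
T = 96110 / 2027.8062 = 47.40 °C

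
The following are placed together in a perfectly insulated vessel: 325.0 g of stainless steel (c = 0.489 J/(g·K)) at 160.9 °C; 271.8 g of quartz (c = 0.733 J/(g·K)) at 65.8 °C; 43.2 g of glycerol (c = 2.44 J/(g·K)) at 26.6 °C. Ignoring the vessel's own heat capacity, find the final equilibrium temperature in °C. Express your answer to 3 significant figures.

T_f = 89.5 °C

Σ mᵢcᵢ(T − Tᵢ) = 0  ⇒  T = Σ mᵢcᵢTᵢ / Σ mᵢcᵢ
Σ mᵢcᵢ = 325.0×0.489 + 271.8×0.733 + 43.2×2.44 = 463.5624
Σ mᵢcᵢTᵢ = 158.925×160.9 + 199.2294×65.8 + 105.408×26.6 = 41484
T = 41484 / 463.5624 = 89.49 °C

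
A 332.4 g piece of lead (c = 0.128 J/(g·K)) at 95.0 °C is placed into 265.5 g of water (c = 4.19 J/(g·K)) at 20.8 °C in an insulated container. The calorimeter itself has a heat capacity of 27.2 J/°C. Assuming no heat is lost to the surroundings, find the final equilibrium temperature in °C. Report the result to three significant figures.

T_f = 23.5 °C

Heat lost by lead = heat gained by water + calorimeter.
(332.4)(0.128)(95.0 − T) = [(265.5)(4.19) + 27.2](T − 20.8)
42.5472 (95.0 − T) = 1139.645 (T − 20.8)
4042.0 − 42.5472 T = 1139.645 T − 23705
27747.0 = 1182.1922 T
T = 23.47 °C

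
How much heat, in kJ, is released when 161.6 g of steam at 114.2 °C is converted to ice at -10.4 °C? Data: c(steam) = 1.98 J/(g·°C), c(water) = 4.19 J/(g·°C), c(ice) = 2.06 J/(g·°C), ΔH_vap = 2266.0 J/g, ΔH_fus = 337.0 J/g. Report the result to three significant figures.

q1 (cool steam 114.2→100 °C): 161.6 × 1.98 × 14.2 = 4544 J
q2 (condense at 100 °C): 161.6 × 2266.0 = 366186 J
q3 (cool water 100→0 °C): 161.6 × 4.19 × 100.0 = 67710 J
q4 (freeze at 0 °C): 161.6 × 337.0 = 54459 J
q5 (cool ice 0→-10.4 °C): 161.6 × 2.06 × 10.4 = 3462 J
Total: 4544 + 366186 + 67710 + 54459 + 3462 = 496361 J = 496 kJ

q = 496 kJ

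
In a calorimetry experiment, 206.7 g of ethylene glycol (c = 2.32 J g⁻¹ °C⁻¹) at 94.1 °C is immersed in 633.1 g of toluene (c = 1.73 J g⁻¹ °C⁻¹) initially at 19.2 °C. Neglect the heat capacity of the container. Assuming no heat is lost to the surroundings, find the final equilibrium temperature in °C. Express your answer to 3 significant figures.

T_f = 42.0 °C

Heat lost by ethylene glycol = heat gained by toluene.
(206.7)(2.32)(94.1 − T) = (633.1)(1.73)(T − 19.2)
479.544 (94.1 − T) = 1095.263 (T − 19.2)
45125 − 479.544 T = 1095.263 T − 21029
66154 = 1574.807 T
T = 42.01 °C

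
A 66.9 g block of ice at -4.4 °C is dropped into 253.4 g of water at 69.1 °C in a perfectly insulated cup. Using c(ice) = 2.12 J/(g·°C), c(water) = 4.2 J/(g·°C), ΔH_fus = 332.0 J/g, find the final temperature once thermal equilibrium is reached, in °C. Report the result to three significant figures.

Heat to bring ice to 0 °C and melt it: q₁ = 66.9×2.12×4.4 + 66.9×332.0 = 22835 J
Heat the water can supply cooling to 0 °C: 253.4×4.2×69.1 = 73541.7 J > q₁, so all ice melts.
Energy balance: 253.4×4.2×(69.1 − T) = 22835 + 66.9×4.2×(T − 0)
1064.28(69.1 − T) = 22835 + 280.98 T
73541.7 − 22835 = 1345.26 T
T = 50706.7 / 1345.26 = 37.69 °C

T_f = 37.7 °C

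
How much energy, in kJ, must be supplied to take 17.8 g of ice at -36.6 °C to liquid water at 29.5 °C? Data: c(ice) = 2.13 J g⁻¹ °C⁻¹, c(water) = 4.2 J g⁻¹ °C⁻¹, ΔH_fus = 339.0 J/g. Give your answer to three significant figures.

q = 9.63 kJ

q1 (heat ice -36.6→0.0 °C): 17.8 × 2.13 × 36.6 = 1388 J
q2 (melt at 0 °C): 17.8 × 339.0 = 6034 J
q3 (heat water 0.0→29.5 °C): 17.8 × 4.2 × 29.5 = 2205 J
Total: 1388 + 6034 + 2205 = 9627 J = 9.63 kJ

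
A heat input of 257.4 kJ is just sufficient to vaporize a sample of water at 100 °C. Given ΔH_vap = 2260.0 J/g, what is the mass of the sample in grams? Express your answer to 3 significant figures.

m = 114 g

m = q / ΔH_vap = 257400 J / 2260.0 J/g = 114 g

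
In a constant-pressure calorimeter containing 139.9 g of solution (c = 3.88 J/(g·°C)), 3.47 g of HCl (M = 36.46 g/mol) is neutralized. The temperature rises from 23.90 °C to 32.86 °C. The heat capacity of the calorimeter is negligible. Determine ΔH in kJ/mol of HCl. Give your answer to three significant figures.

|ΔT| = |32.86 − 23.90| = 8.96 °C
|q_surr| = (139.9 × 3.88) × 8.96 = 542.812 × 8.96 = 4864 J
n(HCl) = 3.47 / 36.46 = 0.09517 mol
Temperature rose, so q_rxn = −|q_surr| = -4.864 kJ
ΔH = q_rxn / n = -51.11 kJ/mol

ΔH = -51.1 kJ/mol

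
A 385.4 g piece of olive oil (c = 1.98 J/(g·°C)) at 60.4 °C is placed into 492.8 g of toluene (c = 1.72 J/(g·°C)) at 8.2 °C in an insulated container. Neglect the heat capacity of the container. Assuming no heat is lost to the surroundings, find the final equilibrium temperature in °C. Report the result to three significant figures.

T_f = 32.9 °C

Heat lost by olive oil = heat gained by toluene.
(385.4)(1.98)(60.4 − T) = (492.8)(1.72)(T − 8.2)
763.092 (60.4 − T) = 847.616 (T − 8.2)
46091 − 763.092 T = 847.616 T − 6950.5
53041.5 = 1610.708 T
T = 32.93 °C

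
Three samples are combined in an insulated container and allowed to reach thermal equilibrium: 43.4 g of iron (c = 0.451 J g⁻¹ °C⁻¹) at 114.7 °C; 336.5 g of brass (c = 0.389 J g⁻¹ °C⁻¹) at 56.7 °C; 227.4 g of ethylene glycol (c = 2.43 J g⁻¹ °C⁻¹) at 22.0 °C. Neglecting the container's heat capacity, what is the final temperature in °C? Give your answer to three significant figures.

Σ mᵢcᵢ(T − Tᵢ) = 0  ⇒  T = Σ mᵢcᵢTᵢ / Σ mᵢcᵢ
Σ mᵢcᵢ = 43.4×0.451 + 336.5×0.389 + 227.4×2.43 = 703.0539
Σ mᵢcᵢTᵢ = 19.5734×114.7 + 130.8985×56.7 + 552.582×22.0 = 21824
T = 21824 / 703.0539 = 31.04 °C

T_f = 31.0 °C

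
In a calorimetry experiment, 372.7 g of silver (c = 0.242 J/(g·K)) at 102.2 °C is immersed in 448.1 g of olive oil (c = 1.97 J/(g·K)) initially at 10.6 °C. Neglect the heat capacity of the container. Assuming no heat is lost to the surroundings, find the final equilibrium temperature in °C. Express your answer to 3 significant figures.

Heat lost by silver = heat gained by olive oil.
(372.7)(0.242)(102.2 − T) = (448.1)(1.97)(T − 10.6)
90.1934 (102.2 − T) = 882.757 (T − 10.6)
9217.8 − 90.1934 T = 882.757 T − 9357.2
18575.0 = 972.9504 T
T = 19.09 °C

T_f = 19.1 °C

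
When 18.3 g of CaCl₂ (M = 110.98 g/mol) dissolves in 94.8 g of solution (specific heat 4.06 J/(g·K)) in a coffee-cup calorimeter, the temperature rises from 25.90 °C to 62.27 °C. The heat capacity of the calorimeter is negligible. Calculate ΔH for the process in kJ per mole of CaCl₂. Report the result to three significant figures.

|ΔT| = |62.27 − 25.90| = 36.37 °C
|q_surr| = (94.8 × 4.06) × 36.37 = 384.888 × 36.37 = 14000 J
n(CaCl₂) = 18.3 / 110.98 = 0.1649 mol
Temperature rose, so q_rxn = −|q_surr| = -14.00 kJ
ΔH = q_rxn / n = -84.90 kJ/mol

ΔH = -84.9 kJ/mol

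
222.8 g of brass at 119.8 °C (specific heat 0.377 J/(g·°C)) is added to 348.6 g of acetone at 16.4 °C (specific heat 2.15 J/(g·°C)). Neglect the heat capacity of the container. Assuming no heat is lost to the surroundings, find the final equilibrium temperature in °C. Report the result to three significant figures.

T_f = 26.8 °C

Heat lost by brass = heat gained by acetone.
(222.8)(0.377)(119.8 − T) = (348.6)(2.15)(T − 16.4)
83.9956 (119.8 − T) = 749.49 (T − 16.4)
10063 − 83.9956 T = 749.49 T − 12292
22355 = 833.4856 T
T = 26.82 °C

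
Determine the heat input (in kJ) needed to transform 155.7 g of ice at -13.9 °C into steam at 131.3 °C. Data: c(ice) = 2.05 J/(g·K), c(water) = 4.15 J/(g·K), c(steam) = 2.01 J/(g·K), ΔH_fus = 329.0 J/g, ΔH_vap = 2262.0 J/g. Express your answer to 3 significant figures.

q = 482 kJ

q1 (heat ice -13.9→0.0 °C): 155.7 × 2.05 × 13.9 = 4437 J
q2 (melt at 0 °C): 155.7 × 329.0 = 51225 J
q3 (heat water 0.0→100.0 °C): 155.7 × 4.15 × 100.0 = 64616 J
q4 (vaporize at 100 °C): 155.7 × 2262.0 = 352193 J
q5 (heat steam 100.0→131.3 °C): 155.7 × 2.01 × 31.3 = 9796 J
Total: 4437 + 51225 + 64616 + 352193 + 9796 = 482267 J = 482 kJ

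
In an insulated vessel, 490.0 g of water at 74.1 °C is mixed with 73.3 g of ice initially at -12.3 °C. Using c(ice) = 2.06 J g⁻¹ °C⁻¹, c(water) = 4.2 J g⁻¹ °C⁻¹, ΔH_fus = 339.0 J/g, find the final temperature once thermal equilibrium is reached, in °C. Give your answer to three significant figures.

T_f = 53.2 °C

Heat to bring ice to 0 °C and melt it: q₁ = 73.3×2.06×12.3 + 73.3×339.0 = 26706 J
Heat the water can supply cooling to 0 °C: 490.0×4.2×74.1 = 152498 J > q₁, so all ice melts.
Energy balance: 490.0×4.2×(74.1 − T) = 26706 + 73.3×4.2×(T − 0)
2058(74.1 − T) = 26706 + 307.86 T
152498 − 26706 = 2365.86 T
T = 125792 / 2365.86 = 53.17 °C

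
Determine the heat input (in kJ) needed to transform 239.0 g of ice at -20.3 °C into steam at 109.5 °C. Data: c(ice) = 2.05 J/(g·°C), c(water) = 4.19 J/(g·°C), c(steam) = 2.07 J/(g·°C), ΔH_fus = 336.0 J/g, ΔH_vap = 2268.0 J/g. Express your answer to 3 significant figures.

q = 737 kJ

q1 (heat ice -20.3→0.0 °C): 239.0 × 2.05 × 20.3 = 9946 J
q2 (melt at 0 °C): 239.0 × 336.0 = 80304 J
q3 (heat water 0.0→100.0 °C): 239.0 × 4.19 × 100.0 = 100141 J
q4 (vaporize at 100 °C): 239.0 × 2268.0 = 542052 J
q5 (heat steam 100.0→109.5 °C): 239.0 × 2.07 × 9.5 = 4700 J
Total: 9946 + 80304 + 100141 + 542052 + 4700 = 737143 J = 737 kJ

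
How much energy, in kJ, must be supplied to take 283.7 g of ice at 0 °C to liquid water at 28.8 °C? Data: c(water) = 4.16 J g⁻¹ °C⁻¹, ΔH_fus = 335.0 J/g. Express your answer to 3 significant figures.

q = 129 kJ

q1 (melt at 0 °C): 283.7 × 335.0 = 95040 J
q2 (heat water 0.0→28.8 °C): 283.7 × 4.16 × 28.8 = 33990 J
Total: 95040 + 33990 = 129030 J = 129 kJ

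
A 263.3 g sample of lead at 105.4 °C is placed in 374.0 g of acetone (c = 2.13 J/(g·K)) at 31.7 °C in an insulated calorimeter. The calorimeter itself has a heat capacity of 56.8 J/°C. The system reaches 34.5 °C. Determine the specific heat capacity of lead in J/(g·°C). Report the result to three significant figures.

c = 0.128 J/(g·°C)

q_gained = (374.0 × 2.13 + 56.8) × (34.5 − 31.7) = 2390 J
q_lost = 263.3 × c × (105.4 − 34.5) = 18667.97 c
Set equal: c = 2390 / 18667.97 = 0.128 J/(g·°C)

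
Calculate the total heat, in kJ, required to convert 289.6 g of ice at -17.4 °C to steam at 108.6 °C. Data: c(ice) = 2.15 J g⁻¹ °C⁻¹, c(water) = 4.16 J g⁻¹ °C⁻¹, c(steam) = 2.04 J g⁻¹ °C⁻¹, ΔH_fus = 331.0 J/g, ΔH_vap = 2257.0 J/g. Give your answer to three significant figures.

q1 (heat ice -17.4→0.0 °C): 289.6 × 2.15 × 17.4 = 10834 J
q2 (melt at 0 °C): 289.6 × 331.0 = 95858 J
q3 (heat water 0.0→100.0 °C): 289.6 × 4.16 × 100.0 = 120474 J
q4 (vaporize at 100 °C): 289.6 × 2257.0 = 653627 J
q5 (heat steam 100.0→108.6 °C): 289.6 × 2.04 × 8.6 = 5081 J
Total: 10834 + 95858 + 120474 + 653627 + 5081 = 885874 J = 886 kJ

q = 886 kJ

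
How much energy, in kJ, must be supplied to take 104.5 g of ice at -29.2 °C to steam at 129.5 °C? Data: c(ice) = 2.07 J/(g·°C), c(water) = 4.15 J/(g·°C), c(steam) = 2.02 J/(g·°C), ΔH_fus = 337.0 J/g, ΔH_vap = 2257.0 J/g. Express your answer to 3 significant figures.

q1 (heat ice -29.2→0.0 °C): 104.5 × 2.07 × 29.2 = 6316 J
q2 (melt at 0 °C): 104.5 × 337.0 = 35217 J
q3 (heat water 0.0→100.0 °C): 104.5 × 4.15 × 100.0 = 43368 J
q4 (vaporize at 100 °C): 104.5 × 2257.0 = 235857 J
q5 (heat steam 100.0→129.5 °C): 104.5 × 2.02 × 29.5 = 6227 J
Total: 6316 + 35217 + 43368 + 235857 + 6227 = 326985 J = 327 kJ

q = 327 kJ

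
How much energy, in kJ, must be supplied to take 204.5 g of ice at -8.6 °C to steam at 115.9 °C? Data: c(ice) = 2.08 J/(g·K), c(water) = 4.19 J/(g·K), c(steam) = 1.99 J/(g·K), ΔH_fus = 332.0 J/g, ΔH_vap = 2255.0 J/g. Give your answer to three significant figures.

q1 (heat ice -8.6→0.0 °C): 204.5 × 2.08 × 8.6 = 3658 J
q2 (melt at 0 °C): 204.5 × 332.0 = 67894 J
q3 (heat water 0.0→100.0 °C): 204.5 × 4.19 × 100.0 = 85686 J
q4 (vaporize at 100 °C): 204.5 × 2255.0 = 461148 J
q5 (heat steam 100.0→115.9 °C): 204.5 × 1.99 × 15.9 = 6471 J
Total: 3658 + 67894 + 85686 + 461148 + 6471 = 624857 J = 625 kJ

q = 625 kJ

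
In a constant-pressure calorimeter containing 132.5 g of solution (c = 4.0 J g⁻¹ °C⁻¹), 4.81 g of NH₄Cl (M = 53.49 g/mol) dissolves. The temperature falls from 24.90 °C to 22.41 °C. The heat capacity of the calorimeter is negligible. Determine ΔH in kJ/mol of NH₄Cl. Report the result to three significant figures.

|ΔT| = |22.41 − 24.90| = 2.49 °C
|q_surr| = (132.5 × 4.0) × 2.49 = 530 × 2.49 = 1320 J
n(NH₄Cl) = 4.81 / 53.49 = 0.08992 mol
Temperature fell, so q_rxn = +|q_surr| = 1.320 kJ
ΔH = q_rxn / n = 14.68 kJ/mol

ΔH = 14.7 kJ/mol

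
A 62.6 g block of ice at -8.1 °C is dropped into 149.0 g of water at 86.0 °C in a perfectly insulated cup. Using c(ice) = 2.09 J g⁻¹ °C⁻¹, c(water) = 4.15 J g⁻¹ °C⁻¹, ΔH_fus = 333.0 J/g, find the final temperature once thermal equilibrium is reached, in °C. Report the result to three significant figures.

T_f = 35.6 °C

Heat to bring ice to 0 °C and melt it: q₁ = 62.6×2.09×8.1 + 62.6×333.0 = 21906 J
Heat the water can supply cooling to 0 °C: 149.0×4.15×86.0 = 53178.1 J > q₁, so all ice melts.
Energy balance: 149.0×4.15×(86.0 − T) = 21906 + 62.6×4.15×(T − 0)
618.35(86.0 − T) = 21906 + 259.79 T
53178.1 − 21906 = 878.14 T
T = 31272.1 / 878.14 = 35.61 °C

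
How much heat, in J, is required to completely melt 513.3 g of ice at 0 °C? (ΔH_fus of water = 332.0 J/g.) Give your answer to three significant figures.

q = m × ΔH_fus = 513.3 × 332.0 = 170400 J

q = 170000 J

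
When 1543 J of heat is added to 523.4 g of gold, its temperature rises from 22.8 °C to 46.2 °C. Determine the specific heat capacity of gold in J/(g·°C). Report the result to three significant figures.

c = 0.126 J/(g·°C)

c = q / (m ΔT) = 1543 / (523.4 × 23.4)
c = 1543 / 12247.56 = 0.126 J/(g·°C)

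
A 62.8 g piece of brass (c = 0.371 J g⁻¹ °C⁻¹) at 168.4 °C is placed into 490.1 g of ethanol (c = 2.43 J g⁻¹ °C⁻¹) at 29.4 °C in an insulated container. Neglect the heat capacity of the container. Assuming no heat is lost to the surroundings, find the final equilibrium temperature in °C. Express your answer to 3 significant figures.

Heat lost by brass = heat gained by ethanol.
(62.8)(0.371)(168.4 − T) = (490.1)(2.43)(T − 29.4)
23.2988 (168.4 − T) = 1190.943 (T − 29.4)
3923.5 − 23.2988 T = 1190.943 T − 35014
38937.5 = 1214.2418 T
T = 32.07 °C

T_f = 32.1 °C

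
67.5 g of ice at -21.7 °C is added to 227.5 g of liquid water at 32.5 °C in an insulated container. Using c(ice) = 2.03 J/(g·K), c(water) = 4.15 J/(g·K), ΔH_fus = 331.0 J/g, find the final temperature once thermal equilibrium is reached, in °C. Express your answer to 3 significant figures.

T_f = 4.38 °C

Heat to bring ice to 0 °C and melt it: q₁ = 67.5×2.03×21.7 + 67.5×331.0 = 25316 J
Heat the water can supply cooling to 0 °C: 227.5×4.15×32.5 = 30684.1 J > q₁, so all ice melts.
Energy balance: 227.5×4.15×(32.5 − T) = 25316 + 67.5×4.15×(T − 0)
944.125(32.5 − T) = 25316 + 280.125 T
30684.1 − 25316 = 1224.250 T
T = 5368.1 / 1224.250 = 4.3848 °C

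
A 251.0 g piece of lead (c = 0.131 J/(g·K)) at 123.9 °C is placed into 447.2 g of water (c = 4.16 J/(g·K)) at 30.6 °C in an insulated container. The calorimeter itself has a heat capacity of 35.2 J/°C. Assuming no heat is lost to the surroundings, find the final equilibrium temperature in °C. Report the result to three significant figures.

T_f = 32.2 °C

Heat lost by lead = heat gained by water + calorimeter.
(251.0)(0.131)(123.9 − T) = [(447.2)(4.16) + 35.2](T − 30.6)
32.881 (123.9 − T) = 1895.552 (T − 30.6)
4074.0 − 32.881 T = 1895.552 T − 58004
62078.0 = 1928.433 T
T = 32.19 °C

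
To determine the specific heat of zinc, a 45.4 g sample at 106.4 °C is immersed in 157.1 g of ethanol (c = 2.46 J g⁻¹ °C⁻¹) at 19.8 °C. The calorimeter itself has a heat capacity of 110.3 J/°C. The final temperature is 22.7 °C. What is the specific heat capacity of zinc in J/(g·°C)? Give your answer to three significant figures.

q_gained = (157.1 × 2.46 + 110.3) × (22.7 − 19.8) = 1441 J
q_lost = 45.4 × c × (106.4 − 22.7) = 3799.98 c
Set equal: c = 1441 / 3799.98 = 0.379 J/(g·°C)

c = 0.379 J/(g·°C)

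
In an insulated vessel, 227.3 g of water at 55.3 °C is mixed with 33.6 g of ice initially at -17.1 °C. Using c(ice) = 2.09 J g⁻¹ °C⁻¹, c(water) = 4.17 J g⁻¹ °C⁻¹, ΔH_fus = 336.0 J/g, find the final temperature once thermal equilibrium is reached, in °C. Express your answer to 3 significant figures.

T_f = 36.7 °C

Heat to bring ice to 0 °C and melt it: q₁ = 33.6×2.09×17.1 + 33.6×336.0 = 12490 J
Heat the water can supply cooling to 0 °C: 227.3×4.17×55.3 = 52415.6 J > q₁, so all ice melts.
Energy balance: 227.3×4.17×(55.3 − T) = 12490 + 33.6×4.17×(T − 0)
947.841(55.3 − T) = 12490 + 140.112 T
52415.6 − 12490 = 1087.953 T
T = 39925.6 / 1087.953 = 36.70 °C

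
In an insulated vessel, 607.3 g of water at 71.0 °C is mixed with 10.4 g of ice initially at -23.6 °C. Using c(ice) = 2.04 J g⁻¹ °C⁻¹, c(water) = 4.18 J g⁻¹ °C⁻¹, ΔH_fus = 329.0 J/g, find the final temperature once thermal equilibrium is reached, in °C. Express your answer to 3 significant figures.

T_f = 68.3 °C

Heat to bring ice to 0 °C and melt it: q₁ = 10.4×2.04×23.6 + 10.4×329.0 = 3922.3 J
Heat the water can supply cooling to 0 °C: 607.3×4.18×71.0 = 180234 J > q₁, so all ice melts.
Energy balance: 607.3×4.18×(71.0 − T) = 3922.3 + 10.4×4.18×(T − 0)
2538.514(71.0 − T) = 3922.3 + 43.472 T
180234 − 3922.3 = 2581.986 T
T = 176311.7 / 2581.986 = 68.29 °C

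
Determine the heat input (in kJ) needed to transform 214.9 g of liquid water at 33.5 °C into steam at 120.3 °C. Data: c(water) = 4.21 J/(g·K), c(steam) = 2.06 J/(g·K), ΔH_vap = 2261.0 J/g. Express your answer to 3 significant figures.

q = 555 kJ

q1 (heat water 33.5→100.0 °C): 214.9 × 4.21 × 66.5 = 60164 J
q2 (vaporize at 100 °C): 214.9 × 2261.0 = 485889 J
q3 (heat steam 100.0→120.3 °C): 214.9 × 2.06 × 20.3 = 8987 J
Total: 60164 + 485889 + 8987 = 555040 J = 555 kJ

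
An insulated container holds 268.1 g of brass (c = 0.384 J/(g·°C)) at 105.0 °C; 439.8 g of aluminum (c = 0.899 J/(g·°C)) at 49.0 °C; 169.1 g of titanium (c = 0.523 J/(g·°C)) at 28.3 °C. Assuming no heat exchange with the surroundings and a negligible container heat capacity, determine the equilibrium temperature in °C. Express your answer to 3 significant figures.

Σ mᵢcᵢ(T − Tᵢ) = 0  ⇒  T = Σ mᵢcᵢTᵢ / Σ mᵢcᵢ
Σ mᵢcᵢ = 268.1×0.384 + 439.8×0.899 + 169.1×0.523 = 586.7699
Σ mᵢcᵢTᵢ = 102.9504×105.0 + 395.3802×49.0 + 88.4393×28.3 = 32686
T = 32686 / 586.7699 = 55.70 °C

T_f = 55.7 °C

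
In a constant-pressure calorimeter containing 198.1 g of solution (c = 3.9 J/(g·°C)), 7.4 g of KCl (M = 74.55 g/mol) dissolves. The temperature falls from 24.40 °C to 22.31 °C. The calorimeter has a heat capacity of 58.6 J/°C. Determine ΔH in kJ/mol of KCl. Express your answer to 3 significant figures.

|ΔT| = |22.31 − 24.40| = 2.09 °C
|q_surr| = (198.1 × 3.9 + 58.6) × 2.09 = 831.19 × 2.09 = 1737 J
n(KCl) = 7.4 / 74.55 = 0.09926 mol
Temperature fell, so q_rxn = +|q_surr| = 1.737 kJ
ΔH = q_rxn / n = 17.50 kJ/mol

ΔH = 17.5 kJ/mol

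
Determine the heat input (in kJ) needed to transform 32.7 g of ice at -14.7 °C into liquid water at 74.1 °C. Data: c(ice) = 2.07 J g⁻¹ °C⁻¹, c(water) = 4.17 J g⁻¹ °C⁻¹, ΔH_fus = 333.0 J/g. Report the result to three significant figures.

q = 22.0 kJ

q1 (heat ice -14.7→0.0 °C): 32.7 × 2.07 × 14.7 = 995 J
q2 (melt at 0 °C): 32.7 × 333.0 = 10889 J
q3 (heat water 0.0→74.1 °C): 32.7 × 4.17 × 74.1 = 10104 J
Total: 995 + 10889 + 10104 = 21988 J = 22.0 kJ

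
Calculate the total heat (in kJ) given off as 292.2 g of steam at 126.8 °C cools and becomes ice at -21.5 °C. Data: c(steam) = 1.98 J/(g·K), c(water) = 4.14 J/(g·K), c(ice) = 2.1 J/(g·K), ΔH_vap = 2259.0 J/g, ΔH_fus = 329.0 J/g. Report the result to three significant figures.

q = 906 kJ

q1 (cool steam 126.8→100 °C): 292.2 × 1.98 × 26.8 = 15505 J
q2 (condense at 100 °C): 292.2 × 2259.0 = 660080 J
q3 (cool water 100→0 °C): 292.2 × 4.14 × 100.0 = 120971 J
q4 (freeze at 0 °C): 292.2 × 329.0 = 96134 J
q5 (cool ice 0→-21.5 °C): 292.2 × 2.1 × 21.5 = 13193 J
Total: 15505 + 660080 + 120971 + 96134 + 13193 = 905883 J = 906 kJ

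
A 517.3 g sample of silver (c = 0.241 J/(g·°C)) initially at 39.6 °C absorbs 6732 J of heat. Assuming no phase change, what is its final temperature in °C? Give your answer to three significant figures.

ΔT = q / (m c) = 6732 / (517.3 × 0.241) = 54.00 °C
T_f = 39.6 + 54.00 = 93.60 °C

T_f = 93.6 °C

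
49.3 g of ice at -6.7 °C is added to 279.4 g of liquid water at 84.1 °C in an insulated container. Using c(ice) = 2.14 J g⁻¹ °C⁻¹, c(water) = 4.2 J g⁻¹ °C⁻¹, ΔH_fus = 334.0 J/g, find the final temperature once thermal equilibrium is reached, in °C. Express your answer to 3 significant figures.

Heat to bring ice to 0 °C and melt it: q₁ = 49.3×2.14×6.7 + 49.3×334.0 = 17173 J
Heat the water can supply cooling to 0 °C: 279.4×4.2×84.1 = 98689.7 J > q₁, so all ice melts.
Energy balance: 279.4×4.2×(84.1 − T) = 17173 + 49.3×4.2×(T − 0)
1173.48(84.1 − T) = 17173 + 207.06 T
98689.7 − 17173 = 1380.54 T
T = 81516.7 / 1380.54 = 59.047 °C

T_f = 59.0 °C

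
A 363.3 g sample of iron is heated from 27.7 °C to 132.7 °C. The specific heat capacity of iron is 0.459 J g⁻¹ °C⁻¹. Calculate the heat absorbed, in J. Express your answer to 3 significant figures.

q = 17500 J

q = m c ΔT = 363.3 × 0.459 × (132.7 − 27.7)
q = 363.3 × 0.459 × 105.0 = 17510 J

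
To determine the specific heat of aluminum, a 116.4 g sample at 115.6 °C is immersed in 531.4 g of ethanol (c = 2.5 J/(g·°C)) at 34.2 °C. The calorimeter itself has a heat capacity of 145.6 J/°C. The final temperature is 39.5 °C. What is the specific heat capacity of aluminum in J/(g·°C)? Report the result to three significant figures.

q_gained = (531.4 × 2.5 + 145.6) × (39.5 − 34.2) = 7813 J
q_lost = 116.4 × c × (115.6 − 39.5) = 8858.04 c
Set equal: c = 7813 / 8858.04 = 0.882 J/(g·°C)

c = 0.882 J/(g·°C)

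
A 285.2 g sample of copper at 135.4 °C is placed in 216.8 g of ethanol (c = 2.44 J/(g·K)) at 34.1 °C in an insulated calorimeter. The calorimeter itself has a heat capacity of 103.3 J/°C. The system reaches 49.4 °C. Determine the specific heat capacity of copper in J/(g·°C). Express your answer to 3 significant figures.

c = 0.394 J/(g·°C)

q_gained = (216.8 × 2.44 + 103.3) × (49.4 − 34.1) = 9674 J
q_lost = 285.2 × c × (135.4 − 49.4) = 24527.2 c
Set equal: c = 9674 / 24527.2 = 0.394 J/(g·°C)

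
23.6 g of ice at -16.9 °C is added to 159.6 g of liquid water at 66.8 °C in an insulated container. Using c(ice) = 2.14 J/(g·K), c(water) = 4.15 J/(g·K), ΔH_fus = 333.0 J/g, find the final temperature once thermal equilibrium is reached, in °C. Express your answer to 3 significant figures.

Heat to bring ice to 0 °C and melt it: q₁ = 23.6×2.14×16.9 + 23.6×333.0 = 8712.3 J
Heat the water can supply cooling to 0 °C: 159.6×4.15×66.8 = 44244.3 J > q₁, so all ice melts.
Energy balance: 159.6×4.15×(66.8 − T) = 8712.3 + 23.6×4.15×(T − 0)
662.34(66.8 − T) = 8712.3 + 97.94 T
44244.3 − 8712.3 = 760.28 T
T = 35532.0 / 760.28 = 46.74 °C

T_f = 46.7 °C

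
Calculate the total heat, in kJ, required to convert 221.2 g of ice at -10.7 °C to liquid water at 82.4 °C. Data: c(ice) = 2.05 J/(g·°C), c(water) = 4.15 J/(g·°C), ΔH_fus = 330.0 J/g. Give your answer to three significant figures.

q = 153 kJ

q1 (heat ice -10.7→0.0 °C): 221.2 × 2.05 × 10.7 = 4852 J
q2 (melt at 0 °C): 221.2 × 330.0 = 72996 J
q3 (heat water 0.0→82.4 °C): 221.2 × 4.15 × 82.4 = 75642 J
Total: 4852 + 72996 + 75642 = 153490 J = 153 kJ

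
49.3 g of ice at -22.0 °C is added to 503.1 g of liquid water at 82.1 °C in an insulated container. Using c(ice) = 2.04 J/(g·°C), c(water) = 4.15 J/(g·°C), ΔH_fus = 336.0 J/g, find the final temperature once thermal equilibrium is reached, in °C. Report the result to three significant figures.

T_f = 66.6 °C

Heat to bring ice to 0 °C and melt it: q₁ = 49.3×2.04×22.0 + 49.3×336.0 = 18777 J
Heat the water can supply cooling to 0 °C: 503.1×4.15×82.1 = 171414 J > q₁, so all ice melts.
Energy balance: 503.1×4.15×(82.1 − T) = 18777 + 49.3×4.15×(T − 0)
2087.865(82.1 − T) = 18777 + 204.595 T
171414 − 18777 = 2292.460 T
T = 152637 / 2292.460 = 66.58 °C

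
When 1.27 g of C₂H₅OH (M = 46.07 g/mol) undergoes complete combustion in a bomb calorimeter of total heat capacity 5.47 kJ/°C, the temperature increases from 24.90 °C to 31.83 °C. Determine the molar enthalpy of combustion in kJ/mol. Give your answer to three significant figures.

ΔT = 31.83 − 24.90 = 6.93 °C
q_cal = C_cal × ΔT = 5.47 × 6.93 = 37.9071 kJ
n = 1.27 / 46.07 = 0.027567 mol
q_rxn = −q_cal = -37.9071 kJ
ΔH = -37.9071 / 0.027567 = -1375 kJ/mol

ΔH = -1380 kJ/mol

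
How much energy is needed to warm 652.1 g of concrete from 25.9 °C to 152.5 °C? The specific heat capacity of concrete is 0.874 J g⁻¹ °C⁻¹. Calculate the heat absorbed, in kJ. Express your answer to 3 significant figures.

q = m c ΔT = 652.1 × 0.874 × (152.5 − 25.9)
q = 652.1 × 0.874 × 126.6 = 72150 J = 72.2 kJ

q = 72.2 kJ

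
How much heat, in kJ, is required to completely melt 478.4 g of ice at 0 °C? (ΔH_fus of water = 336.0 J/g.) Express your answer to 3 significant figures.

q = m × ΔH_fus = 478.4 × 336.0 = 160700 J = 161 kJ

q = 161 kJ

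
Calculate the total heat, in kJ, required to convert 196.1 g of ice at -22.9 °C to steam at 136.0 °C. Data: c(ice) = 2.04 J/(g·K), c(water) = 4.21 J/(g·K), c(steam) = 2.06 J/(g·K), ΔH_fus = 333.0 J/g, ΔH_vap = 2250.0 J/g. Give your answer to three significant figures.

q1 (heat ice -22.9→0.0 °C): 196.1 × 2.04 × 22.9 = 9161 J
q2 (melt at 0 °C): 196.1 × 333.0 = 65301 J
q3 (heat water 0.0→100.0 °C): 196.1 × 4.21 × 100.0 = 82558 J
q4 (vaporize at 100 °C): 196.1 × 2250.0 = 441225 J
q5 (heat steam 100.0→136.0 °C): 196.1 × 2.06 × 36.0 = 14543 J
Total: 9161 + 65301 + 82558 + 441225 + 14543 = 612788 J = 613 kJ

q = 613 kJ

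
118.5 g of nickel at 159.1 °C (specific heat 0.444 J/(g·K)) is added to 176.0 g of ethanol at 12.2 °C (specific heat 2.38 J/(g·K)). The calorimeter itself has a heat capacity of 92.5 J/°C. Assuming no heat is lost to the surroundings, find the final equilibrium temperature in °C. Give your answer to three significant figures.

Heat lost by nickel = heat gained by ethanol + calorimeter.
(118.5)(0.444)(159.1 − T) = [(176.0)(2.38) + 92.5](T − 12.2)
52.614 (159.1 − T) = 511.38 (T − 12.2)
8370.9 − 52.614 T = 511.38 T − 6238.8
14609.7 = 563.994 T
T = 25.90 °C

T_f = 25.9 °C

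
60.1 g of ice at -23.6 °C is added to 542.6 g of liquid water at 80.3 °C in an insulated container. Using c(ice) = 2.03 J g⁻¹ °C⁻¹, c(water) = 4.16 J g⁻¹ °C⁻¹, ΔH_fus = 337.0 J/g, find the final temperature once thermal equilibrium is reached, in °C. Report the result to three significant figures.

Heat to bring ice to 0 °C and melt it: q₁ = 60.1×2.03×23.6 + 60.1×337.0 = 23133 J
Heat the water can supply cooling to 0 °C: 542.6×4.16×80.3 = 181254 J > q₁, so all ice melts.
Energy balance: 542.6×4.16×(80.3 − T) = 23133 + 60.1×4.16×(T − 0)
2257.216(80.3 − T) = 23133 + 250.016 T
181254 − 23133 = 2507.232 T
T = 158121 / 2507.232 = 63.07 °C

T_f = 63.1 °C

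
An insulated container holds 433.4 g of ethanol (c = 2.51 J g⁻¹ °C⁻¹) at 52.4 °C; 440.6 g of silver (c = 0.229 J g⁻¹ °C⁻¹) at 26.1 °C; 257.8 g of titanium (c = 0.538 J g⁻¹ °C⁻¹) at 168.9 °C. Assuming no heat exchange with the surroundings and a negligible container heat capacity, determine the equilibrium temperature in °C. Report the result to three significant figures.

Σ mᵢcᵢ(T − Tᵢ) = 0  ⇒  T = Σ mᵢcᵢTᵢ / Σ mᵢcᵢ
Σ mᵢcᵢ = 433.4×2.51 + 440.6×0.229 + 257.8×0.538 = 1327.4278
Σ mᵢcᵢTᵢ = 1087.834×52.4 + 100.8974×26.1 + 138.6964×168.9 = 83062
T = 83062 / 1327.4278 = 62.57 °C

T_f = 62.6 °C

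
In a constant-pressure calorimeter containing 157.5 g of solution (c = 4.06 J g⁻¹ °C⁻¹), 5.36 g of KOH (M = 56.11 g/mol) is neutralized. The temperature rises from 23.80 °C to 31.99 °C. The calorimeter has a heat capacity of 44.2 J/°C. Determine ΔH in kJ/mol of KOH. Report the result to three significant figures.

ΔH = -58.6 kJ/mol

|ΔT| = |31.99 − 23.80| = 8.19 °C
|q_surr| = (157.5 × 4.06 + 44.2) × 8.19 = 683.65 × 8.19 = 5599 J
n(KOH) = 5.36 / 56.11 = 0.09553 mol
Temperature rose, so q_rxn = −|q_surr| = -5.599 kJ
ΔH = q_rxn / n = -58.61 kJ/mol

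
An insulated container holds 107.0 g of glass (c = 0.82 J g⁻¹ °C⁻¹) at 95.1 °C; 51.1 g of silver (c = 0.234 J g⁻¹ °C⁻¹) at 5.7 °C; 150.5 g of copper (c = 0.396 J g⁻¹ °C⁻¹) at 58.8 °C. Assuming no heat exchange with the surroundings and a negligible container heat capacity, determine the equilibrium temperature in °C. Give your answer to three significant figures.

Σ mᵢcᵢ(T − Tᵢ) = 0  ⇒  T = Σ mᵢcᵢTᵢ / Σ mᵢcᵢ
Σ mᵢcᵢ = 107.0×0.82 + 51.1×0.234 + 150.5×0.396 = 159.2954
Σ mᵢcᵢTᵢ = 87.74×95.1 + 11.9574×5.7 + 59.598×58.8 = 11917
T = 11917 / 159.2954 = 74.81 °C

T_f = 74.8 °C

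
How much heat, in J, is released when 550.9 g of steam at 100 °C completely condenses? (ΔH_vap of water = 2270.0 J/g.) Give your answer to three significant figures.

q = 1250000 J

q = m × ΔH_vap = 550.9 × 2270.0 = 1251000 J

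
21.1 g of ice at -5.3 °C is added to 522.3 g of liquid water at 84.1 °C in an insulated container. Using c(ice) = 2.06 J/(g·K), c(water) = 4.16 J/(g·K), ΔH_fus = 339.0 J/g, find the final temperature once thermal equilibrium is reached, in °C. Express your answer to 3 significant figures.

T_f = 77.6 °C

Heat to bring ice to 0 °C and melt it: q₁ = 21.1×2.06×5.3 + 21.1×339.0 = 7383.3 J
Heat the water can supply cooling to 0 °C: 522.3×4.16×84.1 = 182730 J > q₁, so all ice melts.
Energy balance: 522.3×4.16×(84.1 − T) = 7383.3 + 21.1×4.16×(T − 0)
2172.768(84.1 − T) = 7383.3 + 87.776 T
182730 − 7383.3 = 2260.544 T
T = 175346.7 / 2260.544 = 77.57 °C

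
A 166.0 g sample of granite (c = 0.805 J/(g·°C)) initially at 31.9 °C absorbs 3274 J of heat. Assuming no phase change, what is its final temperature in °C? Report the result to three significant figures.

ΔT = q / (m c) = 3274 / (166.0 × 0.805) = 24.50 °C
T_f = 31.9 + 24.50 = 56.40 °C

T_f = 56.4 °C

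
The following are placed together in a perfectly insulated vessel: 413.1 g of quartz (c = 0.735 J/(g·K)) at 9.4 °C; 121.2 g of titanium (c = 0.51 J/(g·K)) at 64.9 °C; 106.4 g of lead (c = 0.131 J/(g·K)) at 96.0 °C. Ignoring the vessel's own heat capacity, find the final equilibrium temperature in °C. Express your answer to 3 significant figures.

T_f = 21.6 °C

Σ mᵢcᵢ(T − Tᵢ) = 0  ⇒  T = Σ mᵢcᵢTᵢ / Σ mᵢcᵢ
Σ mᵢcᵢ = 413.1×0.735 + 121.2×0.51 + 106.4×0.131 = 379.3789
Σ mᵢcᵢTᵢ = 303.6285×9.4 + 61.812×64.9 + 13.9384×96.0 = 8203.8
T = 8203.8 / 379.3789 = 21.62 °C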